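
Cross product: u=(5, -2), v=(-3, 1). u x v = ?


u x v = u_x*v_y - u_y*v_x = 5*1 - (-2)*(-3)
= 5 - 6 = -1

-1


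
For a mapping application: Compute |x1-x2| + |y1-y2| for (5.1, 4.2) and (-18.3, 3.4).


|5.1-(-18.3)| + |4.2-3.4| = 23.4 + 0.8 = 24.2

24.2


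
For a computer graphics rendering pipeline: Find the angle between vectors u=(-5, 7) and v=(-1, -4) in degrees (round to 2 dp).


u.v = -23, |u| = sqrt(74) = 8.6023, |v| = sqrt(17) = 4.1231
cos(theta) = u.v/(|u||v|) = -23/sqrt(1258) = -0.648466
theta = acos(-0.648466) = 130.43 degrees

130.43 degrees


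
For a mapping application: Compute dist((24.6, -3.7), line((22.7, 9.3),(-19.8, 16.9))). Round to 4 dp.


|cross product| = 538.06
|line direction| = sqrt(1864.01) = 43.1742
Distance = 538.06/sqrt(1864.01) = 12.4625

12.4625


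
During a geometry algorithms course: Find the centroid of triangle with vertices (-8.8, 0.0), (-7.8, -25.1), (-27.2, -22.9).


Centroid = ((x_A+x_B+x_C)/3, (y_A+y_B+y_C)/3)
= (((-8.8)+(-7.8)+(-27.2))/3, (0+(-25.1)+(-22.9))/3)
= (-14.6, -16)

(-14.6, -16)


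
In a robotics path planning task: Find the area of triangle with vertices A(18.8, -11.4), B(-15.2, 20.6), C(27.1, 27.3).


Area = |x_A(y_B-y_C) + x_B(y_C-y_A) + x_C(y_A-y_B)|/2
= |(-125.96) + (-588.24) + (-867.2)|/2
= 1581.4/2 = 790.7

790.7


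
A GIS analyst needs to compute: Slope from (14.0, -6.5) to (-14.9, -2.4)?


slope = (y2-y1)/(x2-x1) = ((-2.4)-(-6.5))/((-14.9)-14) = 4.1/(-28.9) = -0.1419

-0.1419


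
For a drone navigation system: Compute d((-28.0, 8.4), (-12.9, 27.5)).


dx=15.1, dy=19.1
d^2 = 15.1^2 + 19.1^2 = 592.82
d = sqrt(592.82) = 24.3479

24.3479


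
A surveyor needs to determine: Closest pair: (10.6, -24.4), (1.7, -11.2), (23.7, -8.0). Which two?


d(P0,P1) = 15.9201, d(P0,P2) = 20.9898, d(P1,P2) = 22.2315
Closest: P0 and P1

Closest pair: (10.6, -24.4) and (1.7, -11.2), distance = 15.9201


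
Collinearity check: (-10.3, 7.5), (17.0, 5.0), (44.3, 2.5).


Cross product: (17-(-10.3))*(2.5-7.5) - (5-7.5)*(44.3-(-10.3))
= 0

Yes, collinear


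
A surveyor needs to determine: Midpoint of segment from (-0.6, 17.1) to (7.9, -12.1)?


M = (((-0.6)+7.9)/2, (17.1+(-12.1))/2)
= (3.65, 2.5)

(3.65, 2.5)


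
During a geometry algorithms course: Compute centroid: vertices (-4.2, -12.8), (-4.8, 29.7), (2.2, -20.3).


Centroid = ((x_A+x_B+x_C)/3, (y_A+y_B+y_C)/3)
= (((-4.2)+(-4.8)+2.2)/3, ((-12.8)+29.7+(-20.3))/3)
= (-2.2667, -1.1333)

(-2.2667, -1.1333)


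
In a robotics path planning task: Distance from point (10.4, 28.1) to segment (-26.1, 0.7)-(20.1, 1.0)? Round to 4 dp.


Project P onto AB: t = 0.7939 (clamped to [0,1])
Closest point on segment: (10.5764, 0.9382)
Distance: 27.1624

27.1624


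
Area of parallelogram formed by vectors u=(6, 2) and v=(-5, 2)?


|u x v| = |6*2 - 2*(-5)|
= |12 - (-10)| = 22

22


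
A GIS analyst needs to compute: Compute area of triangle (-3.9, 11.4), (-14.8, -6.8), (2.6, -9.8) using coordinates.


Area = |x_A(y_B-y_C) + x_B(y_C-y_A) + x_C(y_A-y_B)|/2
= |(-11.7) + 313.76 + 47.32|/2
= 349.38/2 = 174.69

174.69


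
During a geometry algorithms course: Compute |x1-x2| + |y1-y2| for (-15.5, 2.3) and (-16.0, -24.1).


|(-15.5)-(-16)| + |2.3-(-24.1)| = 0.5 + 26.4 = 26.9

26.9


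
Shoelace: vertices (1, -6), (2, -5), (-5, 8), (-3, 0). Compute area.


Shoelace sum: (1*(-5) - 2*(-6)) + (2*8 - (-5)*(-5)) + ((-5)*0 - (-3)*8) + ((-3)*(-6) - 1*0)
= 40
Area = |40|/2 = 20

20


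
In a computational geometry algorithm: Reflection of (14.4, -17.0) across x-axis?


Reflection over x-axis: (x,y) -> (x,-y)
(14.4, -17) -> (14.4, 17)

(14.4, 17)


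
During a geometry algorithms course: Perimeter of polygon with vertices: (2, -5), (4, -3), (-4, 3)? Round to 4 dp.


Sides: (2, -5)->(4, -3): sqrt(8) = 2.828427, (4, -3)->(-4, 3): sqrt(100) = 10, (-4, 3)->(2, -5): sqrt(100) = 10
Sum = 22.828427
Perimeter = 22.8284

22.8284


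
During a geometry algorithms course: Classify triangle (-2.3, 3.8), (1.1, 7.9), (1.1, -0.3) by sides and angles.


Side lengths squared: AB^2=28.37, BC^2=67.24, CA^2=28.37
Sorted: [28.37, 28.37, 67.24]
By sides: Isosceles, By angles: Obtuse

Isosceles, Obtuse


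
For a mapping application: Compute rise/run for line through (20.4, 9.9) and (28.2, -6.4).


slope = (y2-y1)/(x2-x1) = ((-6.4)-9.9)/(28.2-20.4) = (-16.3)/7.8 = -2.0897

-2.0897


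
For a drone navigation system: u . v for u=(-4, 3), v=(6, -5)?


u . v = u_x*v_x + u_y*v_y = (-4)*6 + 3*(-5)
= (-24) + (-15) = -39

-39


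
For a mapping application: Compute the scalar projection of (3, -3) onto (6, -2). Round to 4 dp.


u.v = 24, |v| = sqrt(40) = 6.3246
Scalar projection = u.v / |v| = 24 / sqrt(40) = 3.7947

3.7947


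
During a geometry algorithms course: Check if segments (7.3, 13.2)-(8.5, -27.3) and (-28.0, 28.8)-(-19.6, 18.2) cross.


Cross products: d1=243.14, d2=-84.34, d3=-1410.93, d4=-1083.45
d1*d2 < 0 and d3*d4 < 0? no

No, they don't intersect


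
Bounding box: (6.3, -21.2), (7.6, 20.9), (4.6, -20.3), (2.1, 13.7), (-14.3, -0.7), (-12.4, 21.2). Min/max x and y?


x range: [-14.3, 7.6]
y range: [-21.2, 21.2]
Bounding box: (-14.3,-21.2) to (7.6,21.2)

(-14.3,-21.2) to (7.6,21.2)


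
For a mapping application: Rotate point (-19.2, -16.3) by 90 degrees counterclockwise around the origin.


90° CCW: (x,y) -> (-y, x)
(-19.2,-16.3) -> (16.3, -19.2)

(16.3, -19.2)


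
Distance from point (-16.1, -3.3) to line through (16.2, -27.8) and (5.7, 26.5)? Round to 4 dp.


|cross product| = 1496.64
|line direction| = sqrt(3058.74) = 55.3059
Distance = 1496.64/sqrt(3058.74) = 27.0611

27.0611


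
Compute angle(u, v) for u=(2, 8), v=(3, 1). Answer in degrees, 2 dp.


u.v = 14, |u| = sqrt(68) = 8.2462, |v| = sqrt(10) = 3.1623
cos(theta) = u.v/(|u||v|) = 14/sqrt(680) = 0.536875
theta = acos(0.536875) = 57.53 degrees

57.53 degrees


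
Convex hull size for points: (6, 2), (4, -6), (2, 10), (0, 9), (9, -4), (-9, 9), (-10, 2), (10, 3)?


Convex hull vertices (CCW): (-10, 2), (4, -6), (9, -4), (10, 3), (2, 10), (-9, 9)
Count = 6

6


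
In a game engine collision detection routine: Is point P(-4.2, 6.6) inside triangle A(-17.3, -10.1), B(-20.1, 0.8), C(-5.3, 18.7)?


Cross products: AB x AP = -189.55, BC x BP = -198.77, CA x CP = 176.88
All same sign? no

No, outside


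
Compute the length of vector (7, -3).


|u| = sqrt(7^2 + (-3)^2) = sqrt(58) = 7.6158

7.6158


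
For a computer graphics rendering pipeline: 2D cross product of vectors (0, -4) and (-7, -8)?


u x v = u_x*v_y - u_y*v_x = 0*(-8) - (-4)*(-7)
= 0 - 28 = -28

-28


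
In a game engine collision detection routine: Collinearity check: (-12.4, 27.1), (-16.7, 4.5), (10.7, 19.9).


Cross product: ((-16.7)-(-12.4))*(19.9-27.1) - (4.5-27.1)*(10.7-(-12.4))
= 553.02

No, not collinear


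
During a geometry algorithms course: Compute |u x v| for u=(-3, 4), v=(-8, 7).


|u x v| = |(-3)*7 - 4*(-8)|
= |(-21) - (-32)| = 11

11


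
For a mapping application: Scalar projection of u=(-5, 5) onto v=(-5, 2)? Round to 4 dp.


u.v = 35, |v| = sqrt(29) = 5.3852
Scalar projection = u.v / |v| = 35 / sqrt(29) = 6.4993

6.4993


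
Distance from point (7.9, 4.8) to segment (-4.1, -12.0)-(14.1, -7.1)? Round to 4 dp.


Project P onto AB: t = 0.8465 (clamped to [0,1])
Closest point on segment: (11.3063, -7.8521)
Distance: 13.1027

13.1027


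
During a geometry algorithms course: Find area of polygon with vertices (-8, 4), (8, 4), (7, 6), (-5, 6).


Shoelace sum: ((-8)*4 - 8*4) + (8*6 - 7*4) + (7*6 - (-5)*6) + ((-5)*4 - (-8)*6)
= 56
Area = |56|/2 = 28

28


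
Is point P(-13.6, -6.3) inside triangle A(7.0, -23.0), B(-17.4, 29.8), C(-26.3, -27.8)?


Cross products: AB x AP = 680.2, BC x BP = 540.17, CA x CP = 654.99
All same sign? yes

Yes, inside


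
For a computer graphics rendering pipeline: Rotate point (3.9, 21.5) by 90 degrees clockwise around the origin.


90° CW: (x,y) -> (y, -x)
(3.9,21.5) -> (21.5, -3.9)

(21.5, -3.9)


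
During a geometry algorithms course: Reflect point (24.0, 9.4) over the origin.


Reflection over origin: (x,y) -> (-x,-y)
(24, 9.4) -> (-24, -9.4)

(-24, -9.4)


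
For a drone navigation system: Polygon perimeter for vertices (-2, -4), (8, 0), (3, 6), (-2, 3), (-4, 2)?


Sides: (-2, -4)->(8, 0): sqrt(116) = 10.77033, (8, 0)->(3, 6): sqrt(61) = 7.81025, (3, 6)->(-2, 3): sqrt(34) = 5.830952, (-2, 3)->(-4, 2): sqrt(5) = 2.236068, (-4, 2)->(-2, -4): sqrt(40) = 6.324555
Sum = 32.972155
Perimeter = 32.9722

32.9722


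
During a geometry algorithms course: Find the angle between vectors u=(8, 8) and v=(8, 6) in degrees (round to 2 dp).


u.v = 112, |u| = sqrt(128) = 11.3137, |v| = sqrt(100) = 10
cos(theta) = u.v/(|u||v|) = 112/sqrt(12800) = 0.989949
theta = acos(0.989949) = 8.13 degrees

8.13 degrees


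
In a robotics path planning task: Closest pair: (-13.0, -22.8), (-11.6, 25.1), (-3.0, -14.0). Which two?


d(P0,P1) = 47.9205, d(P0,P2) = 13.3207, d(P1,P2) = 40.0346
Closest: P0 and P2

Closest pair: (-13.0, -22.8) and (-3.0, -14.0), distance = 13.3207


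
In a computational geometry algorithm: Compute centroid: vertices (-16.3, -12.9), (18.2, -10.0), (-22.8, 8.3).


Centroid = ((x_A+x_B+x_C)/3, (y_A+y_B+y_C)/3)
= (((-16.3)+18.2+(-22.8))/3, ((-12.9)+(-10)+8.3)/3)
= (-6.9667, -4.8667)

(-6.9667, -4.8667)


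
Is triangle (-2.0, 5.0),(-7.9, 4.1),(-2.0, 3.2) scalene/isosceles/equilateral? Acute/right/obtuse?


Side lengths squared: AB^2=35.62, BC^2=35.62, CA^2=3.24
Sorted: [3.24, 35.62, 35.62]
By sides: Isosceles, By angles: Acute

Isosceles, Acute


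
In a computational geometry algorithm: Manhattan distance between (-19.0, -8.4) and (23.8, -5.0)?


|(-19)-23.8| + |(-8.4)-(-5)| = 42.8 + 3.4 = 46.2

46.2


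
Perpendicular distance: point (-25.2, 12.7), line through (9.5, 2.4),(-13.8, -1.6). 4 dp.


|cross product| = 378.79
|line direction| = sqrt(558.89) = 23.6409
Distance = 378.79/sqrt(558.89) = 16.0227

16.0227


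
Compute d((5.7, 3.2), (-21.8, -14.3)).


dx=-27.5, dy=-17.5
d^2 = (-27.5)^2 + (-17.5)^2 = 1062.5
d = sqrt(1062.5) = 32.596

32.596


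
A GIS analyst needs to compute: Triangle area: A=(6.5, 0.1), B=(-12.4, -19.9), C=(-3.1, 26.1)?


Area = |x_A(y_B-y_C) + x_B(y_C-y_A) + x_C(y_A-y_B)|/2
= |(-299) + (-322.4) + (-62)|/2
= 683.4/2 = 341.7

341.7


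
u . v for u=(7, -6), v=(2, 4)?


u . v = u_x*v_x + u_y*v_y = 7*2 + (-6)*4
= 14 + (-24) = -10

-10


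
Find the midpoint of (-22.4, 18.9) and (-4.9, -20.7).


M = (((-22.4)+(-4.9))/2, (18.9+(-20.7))/2)
= (-13.65, -0.9)

(-13.65, -0.9)


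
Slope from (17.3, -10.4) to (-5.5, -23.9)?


slope = (y2-y1)/(x2-x1) = ((-23.9)-(-10.4))/((-5.5)-17.3) = (-13.5)/(-22.8) = 0.5921

0.5921


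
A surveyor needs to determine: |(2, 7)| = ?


|u| = sqrt(2^2 + 7^2) = sqrt(53) = 7.2801

7.2801


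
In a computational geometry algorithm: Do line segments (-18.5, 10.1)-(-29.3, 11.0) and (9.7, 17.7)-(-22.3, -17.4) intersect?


Cross products: d1=-746.62, d2=-1154.5, d3=-107.46, d4=300.42
d1*d2 < 0 and d3*d4 < 0? no

No, they don't intersect


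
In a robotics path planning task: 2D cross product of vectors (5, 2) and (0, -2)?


u x v = u_x*v_y - u_y*v_x = 5*(-2) - 2*0
= (-10) - 0 = -10

-10


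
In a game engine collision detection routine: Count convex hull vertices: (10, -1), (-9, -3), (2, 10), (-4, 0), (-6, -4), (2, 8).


Convex hull vertices (CCW): (-9, -3), (-6, -4), (10, -1), (2, 10)
Count = 4

4


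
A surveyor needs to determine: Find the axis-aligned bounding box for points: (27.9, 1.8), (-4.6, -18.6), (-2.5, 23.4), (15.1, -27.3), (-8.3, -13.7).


x range: [-8.3, 27.9]
y range: [-27.3, 23.4]
Bounding box: (-8.3,-27.3) to (27.9,23.4)

(-8.3,-27.3) to (27.9,23.4)


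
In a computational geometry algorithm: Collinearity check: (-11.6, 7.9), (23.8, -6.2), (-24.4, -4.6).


Cross product: (23.8-(-11.6))*((-4.6)-7.9) - ((-6.2)-7.9)*((-24.4)-(-11.6))
= -622.98

No, not collinear


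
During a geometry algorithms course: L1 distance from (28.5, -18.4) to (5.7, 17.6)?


|28.5-5.7| + |(-18.4)-17.6| = 22.8 + 36 = 58.8

58.8


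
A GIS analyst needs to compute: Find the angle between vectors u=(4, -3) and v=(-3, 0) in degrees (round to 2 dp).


u.v = -12, |u| = sqrt(25) = 5, |v| = sqrt(9) = 3
cos(theta) = u.v/(|u||v|) = -12/sqrt(225) = -0.8
theta = acos(-0.8) = 143.13 degrees

143.13 degrees


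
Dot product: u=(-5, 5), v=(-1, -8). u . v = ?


u . v = u_x*v_x + u_y*v_y = (-5)*(-1) + 5*(-8)
= 5 + (-40) = -35

-35


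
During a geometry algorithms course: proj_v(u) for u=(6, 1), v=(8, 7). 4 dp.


u.v = 55, |v| = sqrt(113) = 10.6301
Scalar projection = u.v / |v| = 55 / sqrt(113) = 5.174

5.174


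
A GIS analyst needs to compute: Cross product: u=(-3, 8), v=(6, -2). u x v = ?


u x v = u_x*v_y - u_y*v_x = (-3)*(-2) - 8*6
= 6 - 48 = -42

-42


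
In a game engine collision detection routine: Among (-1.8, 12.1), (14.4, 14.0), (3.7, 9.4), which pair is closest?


d(P0,P1) = 16.311, d(P0,P2) = 6.127, d(P1,P2) = 11.6469
Closest: P0 and P2

Closest pair: (-1.8, 12.1) and (3.7, 9.4), distance = 6.127


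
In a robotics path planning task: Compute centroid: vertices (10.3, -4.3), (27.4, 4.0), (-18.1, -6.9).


Centroid = ((x_A+x_B+x_C)/3, (y_A+y_B+y_C)/3)
= ((10.3+27.4+(-18.1))/3, ((-4.3)+4+(-6.9))/3)
= (6.5333, -2.4)

(6.5333, -2.4)


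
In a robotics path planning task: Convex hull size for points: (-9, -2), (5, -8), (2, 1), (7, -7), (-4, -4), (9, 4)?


Convex hull vertices (CCW): (-9, -2), (5, -8), (7, -7), (9, 4)
Count = 4

4


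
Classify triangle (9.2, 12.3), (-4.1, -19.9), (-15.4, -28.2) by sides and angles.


Side lengths squared: AB^2=1213.73, BC^2=196.58, CA^2=2245.41
Sorted: [196.58, 1213.73, 2245.41]
By sides: Scalene, By angles: Obtuse

Scalene, Obtuse


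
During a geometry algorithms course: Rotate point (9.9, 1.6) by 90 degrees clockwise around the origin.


90° CW: (x,y) -> (y, -x)
(9.9,1.6) -> (1.6, -9.9)

(1.6, -9.9)


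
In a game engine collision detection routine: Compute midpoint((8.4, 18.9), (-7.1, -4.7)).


M = ((8.4+(-7.1))/2, (18.9+(-4.7))/2)
= (0.65, 7.1)

(0.65, 7.1)


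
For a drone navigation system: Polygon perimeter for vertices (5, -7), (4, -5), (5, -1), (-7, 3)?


Sides: (5, -7)->(4, -5): sqrt(5) = 2.236068, (4, -5)->(5, -1): sqrt(17) = 4.123106, (5, -1)->(-7, 3): sqrt(160) = 12.649111, (-7, 3)->(5, -7): sqrt(244) = 15.620499
Sum = 34.628784
Perimeter = 34.6288

34.6288


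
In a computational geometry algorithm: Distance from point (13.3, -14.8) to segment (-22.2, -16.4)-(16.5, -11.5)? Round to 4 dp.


Project P onto AB: t = 0.908 (clamped to [0,1])
Closest point on segment: (12.9393, -11.9508)
Distance: 2.8719

2.8719


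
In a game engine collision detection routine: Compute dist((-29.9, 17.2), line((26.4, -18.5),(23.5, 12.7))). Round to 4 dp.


|cross product| = 1653.03
|line direction| = sqrt(981.85) = 31.3345
Distance = 1653.03/sqrt(981.85) = 52.7543

52.7543


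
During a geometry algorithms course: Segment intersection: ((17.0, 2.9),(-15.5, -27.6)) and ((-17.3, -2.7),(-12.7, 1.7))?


Cross products: d1=-125.16, d2=-122.46, d3=-864.15, d4=-866.85
d1*d2 < 0 and d3*d4 < 0? no

No, they don't intersect


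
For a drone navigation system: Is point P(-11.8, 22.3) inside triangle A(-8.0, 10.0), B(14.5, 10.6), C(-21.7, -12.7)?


Cross products: AB x AP = 279.03, BC x BP = -1036.33, CA x CP = 254.77
All same sign? no

No, outside


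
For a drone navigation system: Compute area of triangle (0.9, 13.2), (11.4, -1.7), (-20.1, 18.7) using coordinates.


Area = |x_A(y_B-y_C) + x_B(y_C-y_A) + x_C(y_A-y_B)|/2
= |(-18.36) + 62.7 + (-299.49)|/2
= 255.15/2 = 127.575

127.575


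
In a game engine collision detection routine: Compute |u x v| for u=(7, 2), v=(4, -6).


|u x v| = |7*(-6) - 2*4|
= |(-42) - 8| = 50

50


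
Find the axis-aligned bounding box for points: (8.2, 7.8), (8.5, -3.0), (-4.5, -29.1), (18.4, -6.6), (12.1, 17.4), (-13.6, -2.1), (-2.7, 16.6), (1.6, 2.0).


x range: [-13.6, 18.4]
y range: [-29.1, 17.4]
Bounding box: (-13.6,-29.1) to (18.4,17.4)

(-13.6,-29.1) to (18.4,17.4)


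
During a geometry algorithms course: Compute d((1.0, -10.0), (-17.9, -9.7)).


dx=-18.9, dy=0.3
d^2 = (-18.9)^2 + 0.3^2 = 357.3
d = sqrt(357.3) = 18.9024

18.9024


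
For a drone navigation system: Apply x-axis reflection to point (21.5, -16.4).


Reflection over x-axis: (x,y) -> (x,-y)
(21.5, -16.4) -> (21.5, 16.4)

(21.5, 16.4)


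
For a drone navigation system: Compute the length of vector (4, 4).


|u| = sqrt(4^2 + 4^2) = sqrt(32) = 5.6569

5.6569


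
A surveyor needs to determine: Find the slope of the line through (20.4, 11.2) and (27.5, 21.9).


slope = (y2-y1)/(x2-x1) = (21.9-11.2)/(27.5-20.4) = 10.7/7.1 = 1.507

1.507


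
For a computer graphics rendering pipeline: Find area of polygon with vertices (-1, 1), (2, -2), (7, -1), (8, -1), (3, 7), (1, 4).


Shoelace sum: ((-1)*(-2) - 2*1) + (2*(-1) - 7*(-2)) + (7*(-1) - 8*(-1)) + (8*7 - 3*(-1)) + (3*4 - 1*7) + (1*1 - (-1)*4)
= 82
Area = |82|/2 = 41

41


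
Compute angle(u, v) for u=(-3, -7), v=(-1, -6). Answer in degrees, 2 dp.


u.v = 45, |u| = sqrt(58) = 7.6158, |v| = sqrt(37) = 6.0828
cos(theta) = u.v/(|u||v|) = 45/sqrt(2146) = 0.971399
theta = acos(0.971399) = 13.74 degrees

13.74 degrees


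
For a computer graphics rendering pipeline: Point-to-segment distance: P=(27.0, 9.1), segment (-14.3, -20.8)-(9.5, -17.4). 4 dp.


Project P onto AB: t = 1 (clamped to [0,1])
Closest point on segment: (9.5, -17.4)
Distance: 31.7569

31.7569


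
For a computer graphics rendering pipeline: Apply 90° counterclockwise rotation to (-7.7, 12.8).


90° CCW: (x,y) -> (-y, x)
(-7.7,12.8) -> (-12.8, -7.7)

(-12.8, -7.7)


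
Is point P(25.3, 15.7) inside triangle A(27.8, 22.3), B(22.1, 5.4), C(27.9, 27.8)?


Cross products: AB x AP = -4.63, BC x BP = -11.94, CA x CP = -13.09
All same sign? yes

Yes, inside


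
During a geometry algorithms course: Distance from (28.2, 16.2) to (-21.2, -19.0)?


dx=-49.4, dy=-35.2
d^2 = (-49.4)^2 + (-35.2)^2 = 3679.4
d = sqrt(3679.4) = 60.6581

60.6581


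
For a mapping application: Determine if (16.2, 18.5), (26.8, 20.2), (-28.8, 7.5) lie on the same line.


Cross product: (26.8-16.2)*(7.5-18.5) - (20.2-18.5)*((-28.8)-16.2)
= -40.1

No, not collinear


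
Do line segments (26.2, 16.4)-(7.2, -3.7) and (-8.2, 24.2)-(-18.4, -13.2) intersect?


Cross products: d1=1366.12, d2=860.54, d3=-839.64, d4=-334.06
d1*d2 < 0 and d3*d4 < 0? no

No, they don't intersect


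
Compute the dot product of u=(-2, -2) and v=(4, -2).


u . v = u_x*v_x + u_y*v_y = (-2)*4 + (-2)*(-2)
= (-8) + 4 = -4

-4


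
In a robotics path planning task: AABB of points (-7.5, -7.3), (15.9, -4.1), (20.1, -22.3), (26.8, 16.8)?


x range: [-7.5, 26.8]
y range: [-22.3, 16.8]
Bounding box: (-7.5,-22.3) to (26.8,16.8)

(-7.5,-22.3) to (26.8,16.8)


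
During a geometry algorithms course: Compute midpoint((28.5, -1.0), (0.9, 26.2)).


M = ((28.5+0.9)/2, ((-1)+26.2)/2)
= (14.7, 12.6)

(14.7, 12.6)


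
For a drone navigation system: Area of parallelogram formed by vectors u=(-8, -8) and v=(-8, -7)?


|u x v| = |(-8)*(-7) - (-8)*(-8)|
= |56 - 64| = 8

8


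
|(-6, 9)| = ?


|u| = sqrt((-6)^2 + 9^2) = sqrt(117) = 10.8167

10.8167


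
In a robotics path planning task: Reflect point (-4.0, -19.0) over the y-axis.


Reflection over y-axis: (x,y) -> (-x,y)
(-4, -19) -> (4, -19)

(4, -19)


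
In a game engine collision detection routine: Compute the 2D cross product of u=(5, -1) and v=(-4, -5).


u x v = u_x*v_y - u_y*v_x = 5*(-5) - (-1)*(-4)
= (-25) - 4 = -29

-29


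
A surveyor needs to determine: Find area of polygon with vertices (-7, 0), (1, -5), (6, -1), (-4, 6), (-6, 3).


Shoelace sum: ((-7)*(-5) - 1*0) + (1*(-1) - 6*(-5)) + (6*6 - (-4)*(-1)) + ((-4)*3 - (-6)*6) + ((-6)*0 - (-7)*3)
= 141
Area = |141|/2 = 70.5

70.5


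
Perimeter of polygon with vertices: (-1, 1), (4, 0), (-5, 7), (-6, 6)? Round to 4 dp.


Sides: (-1, 1)->(4, 0): sqrt(26) = 5.09902, (4, 0)->(-5, 7): sqrt(130) = 11.401754, (-5, 7)->(-6, 6): sqrt(2) = 1.414214, (-6, 6)->(-1, 1): sqrt(50) = 7.071068
Sum = 24.986056
Perimeter = 24.9861

24.9861


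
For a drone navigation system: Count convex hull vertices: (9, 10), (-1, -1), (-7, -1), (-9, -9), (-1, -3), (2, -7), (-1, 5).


Convex hull vertices (CCW): (-9, -9), (2, -7), (9, 10), (-1, 5), (-7, -1)
Count = 5

5


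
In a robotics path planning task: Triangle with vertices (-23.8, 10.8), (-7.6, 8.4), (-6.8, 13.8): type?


Side lengths squared: AB^2=268.2, BC^2=29.8, CA^2=298
Sorted: [29.8, 268.2, 298]
By sides: Scalene, By angles: Right

Scalene, Right


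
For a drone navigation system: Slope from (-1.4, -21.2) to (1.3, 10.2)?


slope = (y2-y1)/(x2-x1) = (10.2-(-21.2))/(1.3-(-1.4)) = 31.4/2.7 = 11.6296

11.6296


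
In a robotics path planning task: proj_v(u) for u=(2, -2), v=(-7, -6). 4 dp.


u.v = -2, |v| = sqrt(85) = 9.2195
Scalar projection = u.v / |v| = -2 / sqrt(85) = -0.2169

-0.2169


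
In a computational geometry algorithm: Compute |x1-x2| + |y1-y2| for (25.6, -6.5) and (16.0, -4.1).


|25.6-16| + |(-6.5)-(-4.1)| = 9.6 + 2.4 = 12

12


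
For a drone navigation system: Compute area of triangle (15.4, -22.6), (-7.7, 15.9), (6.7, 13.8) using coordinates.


Area = |x_A(y_B-y_C) + x_B(y_C-y_A) + x_C(y_A-y_B)|/2
= |32.34 + (-280.28) + (-257.95)|/2
= 505.89/2 = 252.945

252.945


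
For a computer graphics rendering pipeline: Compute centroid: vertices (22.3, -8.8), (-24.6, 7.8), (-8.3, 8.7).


Centroid = ((x_A+x_B+x_C)/3, (y_A+y_B+y_C)/3)
= ((22.3+(-24.6)+(-8.3))/3, ((-8.8)+7.8+8.7)/3)
= (-3.5333, 2.5667)

(-3.5333, 2.5667)


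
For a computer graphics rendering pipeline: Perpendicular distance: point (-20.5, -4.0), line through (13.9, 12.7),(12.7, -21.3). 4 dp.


|cross product| = 1149.56
|line direction| = sqrt(1157.44) = 34.0212
Distance = 1149.56/sqrt(1157.44) = 33.7895

33.7895


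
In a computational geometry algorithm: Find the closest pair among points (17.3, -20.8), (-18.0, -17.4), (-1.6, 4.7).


d(P0,P1) = 35.4634, d(P0,P2) = 31.7405, d(P1,P2) = 27.5204
Closest: P1 and P2

Closest pair: (-18.0, -17.4) and (-1.6, 4.7), distance = 27.5204


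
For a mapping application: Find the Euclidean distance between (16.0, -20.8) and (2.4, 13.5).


dx=-13.6, dy=34.3
d^2 = (-13.6)^2 + 34.3^2 = 1361.45
d = sqrt(1361.45) = 36.8978

36.8978


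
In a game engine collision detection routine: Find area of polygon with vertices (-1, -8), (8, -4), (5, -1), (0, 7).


Shoelace sum: ((-1)*(-4) - 8*(-8)) + (8*(-1) - 5*(-4)) + (5*7 - 0*(-1)) + (0*(-8) - (-1)*7)
= 122
Area = |122|/2 = 61

61


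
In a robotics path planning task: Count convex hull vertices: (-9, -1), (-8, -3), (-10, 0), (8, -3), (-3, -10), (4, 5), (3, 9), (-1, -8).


Convex hull vertices (CCW): (-10, 0), (-8, -3), (-3, -10), (8, -3), (3, 9)
Count = 5

5


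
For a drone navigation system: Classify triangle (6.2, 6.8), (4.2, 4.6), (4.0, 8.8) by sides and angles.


Side lengths squared: AB^2=8.84, BC^2=17.68, CA^2=8.84
Sorted: [8.84, 8.84, 17.68]
By sides: Isosceles, By angles: Right

Isosceles, Right


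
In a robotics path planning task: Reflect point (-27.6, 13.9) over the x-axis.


Reflection over x-axis: (x,y) -> (x,-y)
(-27.6, 13.9) -> (-27.6, -13.9)

(-27.6, -13.9)


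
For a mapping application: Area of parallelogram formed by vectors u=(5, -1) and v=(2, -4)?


|u x v| = |5*(-4) - (-1)*2|
= |(-20) - (-2)| = 18

18


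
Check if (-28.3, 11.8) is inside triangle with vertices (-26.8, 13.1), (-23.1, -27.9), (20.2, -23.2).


Cross products: AB x AP = -66.31, BC x BP = 1743.45, CA x CP = 115.55
All same sign? no

No, outside


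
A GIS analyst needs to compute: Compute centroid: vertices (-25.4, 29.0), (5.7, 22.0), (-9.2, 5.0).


Centroid = ((x_A+x_B+x_C)/3, (y_A+y_B+y_C)/3)
= (((-25.4)+5.7+(-9.2))/3, (29+22+5)/3)
= (-9.6333, 18.6667)

(-9.6333, 18.6667)


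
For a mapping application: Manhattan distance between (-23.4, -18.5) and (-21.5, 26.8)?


|(-23.4)-(-21.5)| + |(-18.5)-26.8| = 1.9 + 45.3 = 47.2

47.2


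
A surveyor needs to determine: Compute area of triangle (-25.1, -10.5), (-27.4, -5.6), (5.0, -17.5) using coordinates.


Area = |x_A(y_B-y_C) + x_B(y_C-y_A) + x_C(y_A-y_B)|/2
= |(-298.69) + 191.8 + (-24.5)|/2
= 131.39/2 = 65.695

65.695


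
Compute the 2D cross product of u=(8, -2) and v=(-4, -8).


u x v = u_x*v_y - u_y*v_x = 8*(-8) - (-2)*(-4)
= (-64) - 8 = -72

-72


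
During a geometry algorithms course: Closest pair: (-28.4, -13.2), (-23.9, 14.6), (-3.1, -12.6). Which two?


d(P0,P1) = 28.1619, d(P0,P2) = 25.3071, d(P1,P2) = 34.2415
Closest: P0 and P2

Closest pair: (-28.4, -13.2) and (-3.1, -12.6), distance = 25.3071


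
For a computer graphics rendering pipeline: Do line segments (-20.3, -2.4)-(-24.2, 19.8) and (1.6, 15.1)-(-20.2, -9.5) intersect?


Cross products: d1=-157.24, d2=-737.14, d3=-554.43, d4=25.47
d1*d2 < 0 and d3*d4 < 0? no

No, they don't intersect


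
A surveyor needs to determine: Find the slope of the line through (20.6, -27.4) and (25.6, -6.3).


slope = (y2-y1)/(x2-x1) = ((-6.3)-(-27.4))/(25.6-20.6) = 21.1/5 = 4.22

4.22


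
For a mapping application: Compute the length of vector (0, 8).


|u| = sqrt(0^2 + 8^2) = sqrt(64) = 8

8


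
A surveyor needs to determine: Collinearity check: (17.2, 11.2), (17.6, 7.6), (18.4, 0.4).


Cross product: (17.6-17.2)*(0.4-11.2) - (7.6-11.2)*(18.4-17.2)
= 0

Yes, collinear


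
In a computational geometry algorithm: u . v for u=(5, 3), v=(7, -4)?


u . v = u_x*v_x + u_y*v_y = 5*7 + 3*(-4)
= 35 + (-12) = 23

23


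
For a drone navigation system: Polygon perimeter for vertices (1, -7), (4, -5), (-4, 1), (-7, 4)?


Sides: (1, -7)->(4, -5): sqrt(13) = 3.605551, (4, -5)->(-4, 1): sqrt(100) = 10, (-4, 1)->(-7, 4): sqrt(18) = 4.242641, (-7, 4)->(1, -7): sqrt(185) = 13.601471
Sum = 31.449663
Perimeter = 31.4497

31.4497


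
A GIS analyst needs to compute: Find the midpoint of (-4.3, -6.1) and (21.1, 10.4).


M = (((-4.3)+21.1)/2, ((-6.1)+10.4)/2)
= (8.4, 2.15)

(8.4, 2.15)


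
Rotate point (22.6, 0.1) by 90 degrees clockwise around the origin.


90° CW: (x,y) -> (y, -x)
(22.6,0.1) -> (0.1, -22.6)

(0.1, -22.6)


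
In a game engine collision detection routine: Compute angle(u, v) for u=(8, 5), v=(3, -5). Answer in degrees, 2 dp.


u.v = -1, |u| = sqrt(89) = 9.434, |v| = sqrt(34) = 5.831
cos(theta) = u.v/(|u||v|) = -1/sqrt(3026) = -0.018179
theta = acos(-0.018179) = 91.04 degrees

91.04 degrees


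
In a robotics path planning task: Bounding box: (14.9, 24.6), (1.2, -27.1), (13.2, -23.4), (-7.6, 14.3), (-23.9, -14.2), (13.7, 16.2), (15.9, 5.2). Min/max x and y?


x range: [-23.9, 15.9]
y range: [-27.1, 24.6]
Bounding box: (-23.9,-27.1) to (15.9,24.6)

(-23.9,-27.1) to (15.9,24.6)


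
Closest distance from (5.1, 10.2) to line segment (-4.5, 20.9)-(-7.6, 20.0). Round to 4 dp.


Project P onto AB: t = 0 (clamped to [0,1])
Closest point on segment: (-4.5, 20.9)
Distance: 14.3753

14.3753


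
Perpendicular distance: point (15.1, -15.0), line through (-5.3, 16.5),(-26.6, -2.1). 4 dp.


|cross product| = 1050.39
|line direction| = sqrt(799.65) = 28.2781
Distance = 1050.39/sqrt(799.65) = 37.145

37.145


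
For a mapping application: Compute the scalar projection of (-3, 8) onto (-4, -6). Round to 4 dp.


u.v = -36, |v| = sqrt(52) = 7.2111
Scalar projection = u.v / |v| = -36 / sqrt(52) = -4.9923

-4.9923


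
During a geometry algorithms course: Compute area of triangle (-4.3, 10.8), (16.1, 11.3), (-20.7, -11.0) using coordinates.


Area = |x_A(y_B-y_C) + x_B(y_C-y_A) + x_C(y_A-y_B)|/2
= |(-95.89) + (-350.98) + 10.35|/2
= 436.52/2 = 218.26

218.26


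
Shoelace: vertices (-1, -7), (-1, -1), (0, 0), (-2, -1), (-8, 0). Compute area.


Shoelace sum: ((-1)*(-1) - (-1)*(-7)) + ((-1)*0 - 0*(-1)) + (0*(-1) - (-2)*0) + ((-2)*0 - (-8)*(-1)) + ((-8)*(-7) - (-1)*0)
= 42
Area = |42|/2 = 21

21


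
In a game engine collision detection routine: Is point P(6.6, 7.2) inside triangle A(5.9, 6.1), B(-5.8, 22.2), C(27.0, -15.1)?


Cross products: AB x AP = -24.14, BC x BP = -29.48, CA x CP = -38.05
All same sign? yes

Yes, inside


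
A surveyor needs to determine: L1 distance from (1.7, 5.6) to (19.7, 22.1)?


|1.7-19.7| + |5.6-22.1| = 18 + 16.5 = 34.5

34.5


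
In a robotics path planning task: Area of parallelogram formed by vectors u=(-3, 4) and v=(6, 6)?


|u x v| = |(-3)*6 - 4*6|
= |(-18) - 24| = 42

42


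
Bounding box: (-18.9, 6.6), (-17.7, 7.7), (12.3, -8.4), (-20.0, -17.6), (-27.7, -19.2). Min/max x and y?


x range: [-27.7, 12.3]
y range: [-19.2, 7.7]
Bounding box: (-27.7,-19.2) to (12.3,7.7)

(-27.7,-19.2) to (12.3,7.7)


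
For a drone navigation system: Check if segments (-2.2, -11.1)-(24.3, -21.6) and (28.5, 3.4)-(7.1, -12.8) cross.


Cross products: d1=-187.04, d2=466.96, d3=706.6, d4=52.6
d1*d2 < 0 and d3*d4 < 0? no

No, they don't intersect


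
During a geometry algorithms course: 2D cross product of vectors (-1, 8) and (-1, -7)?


u x v = u_x*v_y - u_y*v_x = (-1)*(-7) - 8*(-1)
= 7 - (-8) = 15

15


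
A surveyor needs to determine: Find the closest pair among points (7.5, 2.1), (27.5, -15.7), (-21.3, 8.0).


d(P0,P1) = 26.7739, d(P0,P2) = 29.3981, d(P1,P2) = 54.2506
Closest: P0 and P1

Closest pair: (7.5, 2.1) and (27.5, -15.7), distance = 26.7739


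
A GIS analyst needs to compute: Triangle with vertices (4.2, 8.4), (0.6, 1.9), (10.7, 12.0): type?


Side lengths squared: AB^2=55.21, BC^2=204.02, CA^2=55.21
Sorted: [55.21, 55.21, 204.02]
By sides: Isosceles, By angles: Obtuse

Isosceles, Obtuse


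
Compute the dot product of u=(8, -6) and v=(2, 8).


u . v = u_x*v_x + u_y*v_y = 8*2 + (-6)*8
= 16 + (-48) = -32

-32


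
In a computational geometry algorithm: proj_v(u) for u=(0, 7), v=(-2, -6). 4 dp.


u.v = -42, |v| = sqrt(40) = 6.3246
Scalar projection = u.v / |v| = -42 / sqrt(40) = -6.6408

-6.6408


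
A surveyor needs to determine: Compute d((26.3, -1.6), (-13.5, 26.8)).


dx=-39.8, dy=28.4
d^2 = (-39.8)^2 + 28.4^2 = 2390.6
d = sqrt(2390.6) = 48.8938

48.8938


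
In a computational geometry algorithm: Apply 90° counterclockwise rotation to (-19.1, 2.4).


90° CCW: (x,y) -> (-y, x)
(-19.1,2.4) -> (-2.4, -19.1)

(-2.4, -19.1)


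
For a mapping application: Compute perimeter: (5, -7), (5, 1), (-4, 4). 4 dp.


Sides: (5, -7)->(5, 1): sqrt(64) = 8, (5, 1)->(-4, 4): sqrt(90) = 9.486833, (-4, 4)->(5, -7): sqrt(202) = 14.21267
Sum = 31.699503
Perimeter = 31.6995

31.6995


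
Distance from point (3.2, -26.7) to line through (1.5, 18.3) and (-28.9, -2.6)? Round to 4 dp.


|cross product| = 1403.53
|line direction| = sqrt(1360.97) = 36.8913
Distance = 1403.53/sqrt(1360.97) = 38.045

38.045


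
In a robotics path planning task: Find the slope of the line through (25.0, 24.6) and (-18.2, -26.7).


slope = (y2-y1)/(x2-x1) = ((-26.7)-24.6)/((-18.2)-25) = (-51.3)/(-43.2) = 1.1875

1.1875


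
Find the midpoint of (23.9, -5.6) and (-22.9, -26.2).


M = ((23.9+(-22.9))/2, ((-5.6)+(-26.2))/2)
= (0.5, -15.9)

(0.5, -15.9)


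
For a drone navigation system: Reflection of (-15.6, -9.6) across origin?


Reflection over origin: (x,y) -> (-x,-y)
(-15.6, -9.6) -> (15.6, 9.6)

(15.6, 9.6)


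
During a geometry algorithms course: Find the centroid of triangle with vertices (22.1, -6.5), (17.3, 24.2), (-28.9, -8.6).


Centroid = ((x_A+x_B+x_C)/3, (y_A+y_B+y_C)/3)
= ((22.1+17.3+(-28.9))/3, ((-6.5)+24.2+(-8.6))/3)
= (3.5, 3.0333)

(3.5, 3.0333)


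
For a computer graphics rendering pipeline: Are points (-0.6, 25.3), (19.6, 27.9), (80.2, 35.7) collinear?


Cross product: (19.6-(-0.6))*(35.7-25.3) - (27.9-25.3)*(80.2-(-0.6))
= 0

Yes, collinear


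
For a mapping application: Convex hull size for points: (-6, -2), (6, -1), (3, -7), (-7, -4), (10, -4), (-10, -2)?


Convex hull vertices (CCW): (-10, -2), (-7, -4), (3, -7), (10, -4), (6, -1)
Count = 5

5


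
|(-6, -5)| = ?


|u| = sqrt((-6)^2 + (-5)^2) = sqrt(61) = 7.8102

7.8102


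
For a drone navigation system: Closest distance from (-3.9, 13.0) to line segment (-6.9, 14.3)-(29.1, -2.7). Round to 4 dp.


Project P onto AB: t = 0.0821 (clamped to [0,1])
Closest point on segment: (-3.945, 12.9046)
Distance: 0.1055

0.1055


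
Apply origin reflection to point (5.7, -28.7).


Reflection over origin: (x,y) -> (-x,-y)
(5.7, -28.7) -> (-5.7, 28.7)

(-5.7, 28.7)


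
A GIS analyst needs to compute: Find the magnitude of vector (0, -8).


|u| = sqrt(0^2 + (-8)^2) = sqrt(64) = 8

8


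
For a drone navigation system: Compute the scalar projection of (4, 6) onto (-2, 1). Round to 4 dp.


u.v = -2, |v| = sqrt(5) = 2.2361
Scalar projection = u.v / |v| = -2 / sqrt(5) = -0.8944

-0.8944


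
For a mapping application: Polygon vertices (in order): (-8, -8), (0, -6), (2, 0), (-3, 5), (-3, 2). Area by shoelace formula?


Shoelace sum: ((-8)*(-6) - 0*(-8)) + (0*0 - 2*(-6)) + (2*5 - (-3)*0) + ((-3)*2 - (-3)*5) + ((-3)*(-8) - (-8)*2)
= 119
Area = |119|/2 = 59.5

59.5


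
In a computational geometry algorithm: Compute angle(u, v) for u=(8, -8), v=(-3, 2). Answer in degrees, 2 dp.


u.v = -40, |u| = sqrt(128) = 11.3137, |v| = sqrt(13) = 3.6056
cos(theta) = u.v/(|u||v|) = -40/sqrt(1664) = -0.980581
theta = acos(-0.980581) = 168.69 degrees

168.69 degrees


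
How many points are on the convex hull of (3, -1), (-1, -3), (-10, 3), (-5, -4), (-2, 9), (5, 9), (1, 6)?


Convex hull vertices (CCW): (-10, 3), (-5, -4), (-1, -3), (3, -1), (5, 9), (-2, 9)
Count = 6

6


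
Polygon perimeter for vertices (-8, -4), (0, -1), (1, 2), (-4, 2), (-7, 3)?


Sides: (-8, -4)->(0, -1): sqrt(73) = 8.544004, (0, -1)->(1, 2): sqrt(10) = 3.162278, (1, 2)->(-4, 2): sqrt(25) = 5, (-4, 2)->(-7, 3): sqrt(10) = 3.162278, (-7, 3)->(-8, -4): sqrt(50) = 7.071068
Sum = 26.939628
Perimeter = 26.9396

26.9396


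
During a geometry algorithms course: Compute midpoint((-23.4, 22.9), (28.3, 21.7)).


M = (((-23.4)+28.3)/2, (22.9+21.7)/2)
= (2.45, 22.3)

(2.45, 22.3)


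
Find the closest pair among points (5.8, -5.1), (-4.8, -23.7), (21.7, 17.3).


d(P0,P1) = 21.4084, d(P0,P2) = 27.4694, d(P1,P2) = 48.8185
Closest: P0 and P1

Closest pair: (5.8, -5.1) and (-4.8, -23.7), distance = 21.4084


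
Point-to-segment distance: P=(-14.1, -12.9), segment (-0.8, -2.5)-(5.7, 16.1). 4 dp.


Project P onto AB: t = 0 (clamped to [0,1])
Closest point on segment: (-0.8, -2.5)
Distance: 16.8834

16.8834


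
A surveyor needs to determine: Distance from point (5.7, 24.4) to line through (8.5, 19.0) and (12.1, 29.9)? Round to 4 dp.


|cross product| = 49.96
|line direction| = sqrt(131.77) = 11.4791
Distance = 49.96/sqrt(131.77) = 4.3523

4.3523


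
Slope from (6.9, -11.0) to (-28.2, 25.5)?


slope = (y2-y1)/(x2-x1) = (25.5-(-11))/((-28.2)-6.9) = 36.5/(-35.1) = -1.0399

-1.0399


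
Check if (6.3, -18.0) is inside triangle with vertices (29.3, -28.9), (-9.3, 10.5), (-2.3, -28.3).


Cross products: AB x AP = 485.46, BC x BP = 405.78, CA x CP = 330.64
All same sign? yes

Yes, inside


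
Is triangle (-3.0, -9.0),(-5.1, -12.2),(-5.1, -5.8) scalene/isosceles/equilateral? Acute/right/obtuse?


Side lengths squared: AB^2=14.65, BC^2=40.96, CA^2=14.65
Sorted: [14.65, 14.65, 40.96]
By sides: Isosceles, By angles: Obtuse

Isosceles, Obtuse


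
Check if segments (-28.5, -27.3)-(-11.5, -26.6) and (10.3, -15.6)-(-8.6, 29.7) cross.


Cross products: d1=1978.77, d2=1195.44, d3=171.74, d4=955.07
d1*d2 < 0 and d3*d4 < 0? no

No, they don't intersect


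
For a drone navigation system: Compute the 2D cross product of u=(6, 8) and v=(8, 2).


u x v = u_x*v_y - u_y*v_x = 6*2 - 8*8
= 12 - 64 = -52

-52


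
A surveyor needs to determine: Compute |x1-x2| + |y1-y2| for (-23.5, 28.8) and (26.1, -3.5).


|(-23.5)-26.1| + |28.8-(-3.5)| = 49.6 + 32.3 = 81.9

81.9


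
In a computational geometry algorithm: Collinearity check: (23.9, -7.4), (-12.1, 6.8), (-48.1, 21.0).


Cross product: ((-12.1)-23.9)*(21-(-7.4)) - (6.8-(-7.4))*((-48.1)-23.9)
= 0

Yes, collinear


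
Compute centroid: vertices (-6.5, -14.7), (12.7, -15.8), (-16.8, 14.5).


Centroid = ((x_A+x_B+x_C)/3, (y_A+y_B+y_C)/3)
= (((-6.5)+12.7+(-16.8))/3, ((-14.7)+(-15.8)+14.5)/3)
= (-3.5333, -5.3333)

(-3.5333, -5.3333)


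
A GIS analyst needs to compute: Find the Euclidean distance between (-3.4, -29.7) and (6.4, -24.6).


dx=9.8, dy=5.1
d^2 = 9.8^2 + 5.1^2 = 122.05
d = sqrt(122.05) = 11.0476

11.0476


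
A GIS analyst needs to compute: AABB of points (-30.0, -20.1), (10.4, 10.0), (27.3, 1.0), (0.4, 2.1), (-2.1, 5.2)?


x range: [-30, 27.3]
y range: [-20.1, 10]
Bounding box: (-30,-20.1) to (27.3,10)

(-30,-20.1) to (27.3,10)


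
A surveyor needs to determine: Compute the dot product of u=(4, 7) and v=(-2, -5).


u . v = u_x*v_x + u_y*v_y = 4*(-2) + 7*(-5)
= (-8) + (-35) = -43

-43


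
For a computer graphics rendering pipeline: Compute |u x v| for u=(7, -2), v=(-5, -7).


|u x v| = |7*(-7) - (-2)*(-5)|
= |(-49) - 10| = 59

59


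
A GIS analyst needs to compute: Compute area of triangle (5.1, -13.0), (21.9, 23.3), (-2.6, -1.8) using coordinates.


Area = |x_A(y_B-y_C) + x_B(y_C-y_A) + x_C(y_A-y_B)|/2
= |128.01 + 245.28 + 94.38|/2
= 467.67/2 = 233.835

233.835


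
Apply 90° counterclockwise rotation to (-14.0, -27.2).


90° CCW: (x,y) -> (-y, x)
(-14,-27.2) -> (27.2, -14)

(27.2, -14)


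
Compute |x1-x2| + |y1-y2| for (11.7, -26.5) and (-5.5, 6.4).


|11.7-(-5.5)| + |(-26.5)-6.4| = 17.2 + 32.9 = 50.1

50.1


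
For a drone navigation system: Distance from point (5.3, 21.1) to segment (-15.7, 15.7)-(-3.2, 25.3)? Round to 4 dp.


Project P onto AB: t = 1 (clamped to [0,1])
Closest point on segment: (-3.2, 25.3)
Distance: 9.481

9.481


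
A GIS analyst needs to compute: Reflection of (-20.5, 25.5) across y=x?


Reflection over y=x: (x,y) -> (y,x)
(-20.5, 25.5) -> (25.5, -20.5)

(25.5, -20.5)


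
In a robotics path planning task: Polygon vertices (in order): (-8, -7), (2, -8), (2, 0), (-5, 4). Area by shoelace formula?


Shoelace sum: ((-8)*(-8) - 2*(-7)) + (2*0 - 2*(-8)) + (2*4 - (-5)*0) + ((-5)*(-7) - (-8)*4)
= 169
Area = |169|/2 = 84.5

84.5


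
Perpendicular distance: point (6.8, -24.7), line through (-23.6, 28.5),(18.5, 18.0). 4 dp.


|cross product| = 1920.52
|line direction| = sqrt(1882.66) = 43.3896
Distance = 1920.52/sqrt(1882.66) = 44.2622

44.2622


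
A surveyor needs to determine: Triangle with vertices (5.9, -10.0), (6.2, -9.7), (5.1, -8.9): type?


Side lengths squared: AB^2=0.18, BC^2=1.85, CA^2=1.85
Sorted: [0.18, 1.85, 1.85]
By sides: Isosceles, By angles: Acute

Isosceles, Acute


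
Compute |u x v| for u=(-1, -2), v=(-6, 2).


|u x v| = |(-1)*2 - (-2)*(-6)|
= |(-2) - 12| = 14

14


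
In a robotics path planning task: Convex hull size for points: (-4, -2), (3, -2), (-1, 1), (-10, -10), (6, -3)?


Convex hull vertices (CCW): (-10, -10), (6, -3), (-1, 1), (-4, -2)
Count = 4

4


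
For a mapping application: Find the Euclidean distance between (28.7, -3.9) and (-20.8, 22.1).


dx=-49.5, dy=26
d^2 = (-49.5)^2 + 26^2 = 3126.25
d = sqrt(3126.25) = 55.9129

55.9129
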